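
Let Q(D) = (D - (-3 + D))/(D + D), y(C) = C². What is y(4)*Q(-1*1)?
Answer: -24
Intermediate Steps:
Q(D) = 3/(2*D) (Q(D) = (D + (3 - D))/((2*D)) = 3*(1/(2*D)) = 3/(2*D))
y(4)*Q(-1*1) = 4²*(3/(2*((-1*1)))) = 16*((3/2)/(-1)) = 16*((3/2)*(-1)) = 16*(-3/2) = -24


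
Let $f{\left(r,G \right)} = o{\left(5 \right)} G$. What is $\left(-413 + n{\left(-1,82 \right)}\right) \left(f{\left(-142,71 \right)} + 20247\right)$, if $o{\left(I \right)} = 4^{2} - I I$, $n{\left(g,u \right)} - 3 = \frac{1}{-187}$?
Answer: $- \frac{1503364968}{187} \approx -8.0394 \cdot 10^{6}$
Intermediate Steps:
$n{\left(g,u \right)} = \frac{560}{187}$ ($n{\left(g,u \right)} = 3 + \frac{1}{-187} = 3 - \frac{1}{187} = \frac{560}{187}$)
$o{\left(I \right)} = 16 - I^{2}$
$f{\left(r,G \right)} = - 9 G$ ($f{\left(r,G \right)} = \left(16 - 5^{2}\right) G = \left(16 - 25\right) G = - 9 G$)
$\left(-413 + n{\left(-1,82 \right)}\right) \left(f{\left(-142,71 \right)} + 20247\right) = \left(-413 + \frac{560}{187}\right) \left(\left(-9\right) 71 + 20247\right) = - \frac{76671 \left(-639 + 20247\right)}{187} = \left(- \frac{76671}{187}\right) 19608 = - \frac{1503364968}{187}$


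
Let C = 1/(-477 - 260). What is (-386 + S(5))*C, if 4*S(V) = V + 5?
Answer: 767/1474 ≈ 0.52035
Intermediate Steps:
S(V) = 5/4 + V/4 (S(V) = (V + 5)/4 = (5 + V)/4 = 5/4 + V/4)
C = -1/737 (C = 1/(-737) = -1/737 ≈ -0.0013569)
(-386 + S(5))*C = (-386 + (5/4 + (1/4)*5))*(-1/737) = (-386 + (5/4 + 5/4))*(-1/737) = (-386 + 5/2)*(-1/737) = -767/2*(-1/737) = 767/1474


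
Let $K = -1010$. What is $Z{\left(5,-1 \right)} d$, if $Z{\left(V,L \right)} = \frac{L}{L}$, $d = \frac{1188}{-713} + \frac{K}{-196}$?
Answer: $\frac{243641}{69874} \approx 3.4869$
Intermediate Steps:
$d = \frac{243641}{69874}$ ($d = \frac{1188}{-713} - \frac{1010}{-196} = 1188 \left(- \frac{1}{713}\right) - - \frac{505}{98} = - \frac{1188}{713} + \frac{505}{98} = \frac{243641}{69874} \approx 3.4869$)
$Z{\left(V,L \right)} = 1$
$Z{\left(5,-1 \right)} d = 1 \cdot \frac{243641}{69874} = \frac{243641}{69874}$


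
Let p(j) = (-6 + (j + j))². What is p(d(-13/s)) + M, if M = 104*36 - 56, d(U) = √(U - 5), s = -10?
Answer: 18546/5 - 12*I*√370/5 ≈ 3709.2 - 46.165*I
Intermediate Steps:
d(U) = √(-5 + U)
p(j) = (-6 + 2*j)²
M = 3688 (M = 3744 - 56 = 3688)
p(d(-13/s)) + M = 4*(-3 + √(-5 - 13/(-10)))² + 3688 = 4*(-3 + √(-5 - 13*(-⅒)))² + 3688 = 4*(-3 + √(-5 + 13/10))² + 3688 = 4*(-3 + √(-37/10))² + 3688 = 4*(-3 + I*√370/10)² + 3688 = 3688 + 4*(-3 + I*√370/10)²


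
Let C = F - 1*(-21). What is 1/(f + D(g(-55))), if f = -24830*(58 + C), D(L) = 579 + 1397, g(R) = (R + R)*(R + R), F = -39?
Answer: -1/991224 ≈ -1.0089e-6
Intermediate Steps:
g(R) = 4*R**2 (g(R) = (2*R)*(2*R) = 4*R**2)
C = -18 (C = -39 - 1*(-21) = -39 + 21 = -18)
D(L) = 1976
f = -993200 (f = -24830*(58 - 18) = -24830*40 = -993200)
1/(f + D(g(-55))) = 1/(-993200 + 1976) = 1/(-991224) = -1/991224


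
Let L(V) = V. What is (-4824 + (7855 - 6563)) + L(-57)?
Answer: -3589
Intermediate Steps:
(-4824 + (7855 - 6563)) + L(-57) = (-4824 + (7855 - 6563)) - 57 = (-4824 + 1292) - 57 = -3532 - 57 = -3589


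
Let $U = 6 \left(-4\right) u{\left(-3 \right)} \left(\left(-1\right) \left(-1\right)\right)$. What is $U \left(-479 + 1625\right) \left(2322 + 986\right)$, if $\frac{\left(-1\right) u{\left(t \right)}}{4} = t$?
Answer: $-1091798784$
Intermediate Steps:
$u{\left(t \right)} = - 4 t$
$U = -288$ ($U = 6 \left(-4\right) \left(\left(-4\right) \left(-3\right)\right) \left(\left(-1\right) \left(-1\right)\right) = \left(-24\right) 12 \cdot 1 = \left(-288\right) 1 = -288$)
$U \left(-479 + 1625\right) \left(2322 + 986\right) = - 288 \left(-479 + 1625\right) \left(2322 + 986\right) = - 288 \cdot 1146 \cdot 3308 = \left(-288\right) 3790968 = -1091798784$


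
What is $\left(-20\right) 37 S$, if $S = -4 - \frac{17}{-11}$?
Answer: $\frac{19980}{11} \approx 1816.4$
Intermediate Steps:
$S = - \frac{27}{11}$ ($S = -4 - 17 \left(- \frac{1}{11}\right) = -4 - - \frac{17}{11} = -4 + \frac{17}{11} = - \frac{27}{11} \approx -2.4545$)
$\left(-20\right) 37 S = \left(-20\right) 37 \left(- \frac{27}{11}\right) = \left(-740\right) \left(- \frac{27}{11}\right) = \frac{19980}{11}$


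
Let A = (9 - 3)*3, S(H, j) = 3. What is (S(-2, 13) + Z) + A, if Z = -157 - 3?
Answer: -139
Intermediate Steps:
Z = -160
A = 18 (A = 6*3 = 18)
(S(-2, 13) + Z) + A = (3 - 160) + 18 = -157 + 18 = -139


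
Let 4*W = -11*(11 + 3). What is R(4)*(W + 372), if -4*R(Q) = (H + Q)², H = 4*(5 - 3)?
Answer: -12006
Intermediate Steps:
H = 8 (H = 4*2 = 8)
W = -77/2 (W = (-11*(11 + 3))/4 = (-11*14)/4 = (¼)*(-154) = -77/2 ≈ -38.500)
R(Q) = -(8 + Q)²/4
R(4)*(W + 372) = (-(8 + 4)²/4)*(-77/2 + 372) = -¼*12²*(667/2) = -¼*144*(667/2) = -36*667/2 = -12006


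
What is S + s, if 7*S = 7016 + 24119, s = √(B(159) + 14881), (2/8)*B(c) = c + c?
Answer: 31135/7 + √16153 ≈ 4575.0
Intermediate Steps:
B(c) = 8*c (B(c) = 4*(c + c) = 4*(2*c) = 8*c)
s = √16153 (s = √(8*159 + 14881) = √(1272 + 14881) = √16153 ≈ 127.09)
S = 31135/7 (S = (7016 + 24119)/7 = (⅐)*31135 = 31135/7 ≈ 4447.9)
S + s = 31135/7 + √16153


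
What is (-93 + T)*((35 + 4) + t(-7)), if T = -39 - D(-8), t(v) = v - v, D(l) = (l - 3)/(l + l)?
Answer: -82797/16 ≈ -5174.8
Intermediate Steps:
D(l) = (-3 + l)/(2*l) (D(l) = (-3 + l)/((2*l)) = (-3 + l)*(1/(2*l)) = (-3 + l)/(2*l))
t(v) = 0
T = -635/16 (T = -39 - (-3 - 8)/(2*(-8)) = -39 - (-1)*(-11)/(2*8) = -39 - 1*11/16 = -39 - 11/16 = -635/16 ≈ -39.688)
(-93 + T)*((35 + 4) + t(-7)) = (-93 - 635/16)*((35 + 4) + 0) = -2123*(39 + 0)/16 = -2123/16*39 = -82797/16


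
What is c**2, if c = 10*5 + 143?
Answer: 37249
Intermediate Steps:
c = 193 (c = 50 + 143 = 193)
c**2 = 193**2 = 37249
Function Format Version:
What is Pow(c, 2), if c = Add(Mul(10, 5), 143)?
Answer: 37249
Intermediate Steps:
c = 193 (c = Add(50, 143) = 193)
Pow(c, 2) = Pow(193, 2) = 37249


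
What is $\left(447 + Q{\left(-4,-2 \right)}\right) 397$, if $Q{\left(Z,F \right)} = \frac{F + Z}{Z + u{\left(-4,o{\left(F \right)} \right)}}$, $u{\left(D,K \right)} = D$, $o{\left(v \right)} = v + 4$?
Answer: $\frac{711027}{4} \approx 1.7776 \cdot 10^{5}$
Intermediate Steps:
$o{\left(v \right)} = 4 + v$
$Q{\left(Z,F \right)} = \frac{F + Z}{-4 + Z}$ ($Q{\left(Z,F \right)} = \frac{F + Z}{Z - 4} = \frac{F + Z}{-4 + Z}$)
$\left(447 + Q{\left(-4,-2 \right)}\right) 397 = \left(447 + \frac{-2 - 4}{-4 - 4}\right) 397 = \left(447 + \frac{1}{-8} \left(-6\right)\right) 397 = \left(447 - - \frac{3}{4}\right) 397 = \left(447 + \frac{3}{4}\right) 397 = \frac{1791}{4} \cdot 397 = \frac{711027}{4}$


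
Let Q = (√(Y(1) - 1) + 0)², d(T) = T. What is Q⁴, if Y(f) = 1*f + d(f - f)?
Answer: 0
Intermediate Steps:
Y(f) = f (Y(f) = 1*f + (f - f) = f + 0 = f)
Q = 0 (Q = (√(1 - 1) + 0)² = (√0 + 0)² = (0 + 0)² = 0² = 0)
Q⁴ = 0⁴ = 0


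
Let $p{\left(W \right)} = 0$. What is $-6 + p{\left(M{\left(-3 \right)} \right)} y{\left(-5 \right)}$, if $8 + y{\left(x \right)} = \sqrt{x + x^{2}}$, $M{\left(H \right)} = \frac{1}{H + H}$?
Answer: $-6$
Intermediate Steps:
$M{\left(H \right)} = \frac{1}{2 H}$
$y{\left(x \right)} = -8 + \sqrt{x + x^{2}}$
$-6 + p{\left(M{\left(-3 \right)} \right)} y{\left(-5 \right)} = -6 + 0 \left(-8 + \sqrt{- 5 \left(1 - 5\right)}\right) = -6 + 0 \left(-8 + \sqrt{\left(-5\right) \left(-4\right)}\right) = -6 + 0 \left(-8 + \sqrt{20}\right) = -6 + 0 \left(-8 + 2 \sqrt{5}\right) = -6 + 0 = -6$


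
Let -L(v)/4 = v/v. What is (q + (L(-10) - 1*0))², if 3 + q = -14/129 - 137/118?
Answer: 15845522641/231709284 ≈ 68.385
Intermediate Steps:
L(v) = -4 (L(v) = -4*v/v = -4*1 = -4)
q = -64991/15222 (q = -3 + (-14/129 - 137/118) = -3 - 19325/15222 = -64991/15222 ≈ -4.2695)
(q + (L(-10) - 1*0))² = (-64991/15222 + (-4 - 1*0))² = (-64991/15222 + (-4 + 0))² = (-64991/15222 - 4)² = (-125879/15222)² = 15845522641/231709284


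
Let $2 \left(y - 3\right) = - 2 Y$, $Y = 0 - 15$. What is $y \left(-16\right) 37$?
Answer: $-10656$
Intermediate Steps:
$Y = -15$ ($Y = 0 - 15 = -15$)
$y = 18$ ($y = 3 + \frac{\left(-2\right) \left(-15\right)}{2} = 3 + \frac{1}{2} \cdot 30 = 3 + 15 = 18$)
$y \left(-16\right) 37 = 18 \left(-16\right) 37 = \left(-288\right) 37 = -10656$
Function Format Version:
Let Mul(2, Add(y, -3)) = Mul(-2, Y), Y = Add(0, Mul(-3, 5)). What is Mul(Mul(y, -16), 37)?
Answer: -10656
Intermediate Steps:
Y = -15 (Y = Add(0, -15) = -15)
y = 18 (y = Add(3, Mul(Rational(1, 2), Mul(-2, -15))) = Add(3, Mul(Rational(1, 2), 30)) = Add(3, 15) = 18)
Mul(Mul(y, -16), 37) = Mul(Mul(18, -16), 37) = Mul(-288, 37) = -10656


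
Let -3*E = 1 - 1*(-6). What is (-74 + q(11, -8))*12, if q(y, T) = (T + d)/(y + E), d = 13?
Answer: -11454/13 ≈ -881.08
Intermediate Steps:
E = -7/3 (E = -(1 - 1*(-6))/3 = -(1 + 6)/3 = -⅓*7 = -7/3 ≈ -2.3333)
q(y, T) = (13 + T)/(-7/3 + y) (q(y, T) = (T + 13)/(y - 7/3) = (13 + T)/(-7/3 + y))
(-74 + q(11, -8))*12 = (-74 + 3*(13 - 8)/(-7 + 3*11))*12 = (-74 + 3*5/(-7 + 33))*12 = (-74 + 3*5/26)*12 = (-74 + 3*(1/26)*5)*12 = (-74 + 15/26)*12 = -1909/26*12 = -11454/13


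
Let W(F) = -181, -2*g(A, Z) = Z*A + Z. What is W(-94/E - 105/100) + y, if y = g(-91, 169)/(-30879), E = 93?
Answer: -621856/3431 ≈ -181.25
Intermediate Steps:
g(A, Z) = -Z/2 - A*Z/2 (g(A, Z) = -(Z*A + Z)/2 = -(A*Z + Z)/2 = -(Z + A*Z)/2 = -Z/2 - A*Z/2)
y = -845/3431 (y = -½*169*(1 - 91)/(-30879) = -½*169*(-90)*(-1/30879) = 7605*(-1/30879) = -845/3431 ≈ -0.24628)
W(-94/E - 105/100) + y = -181 - 845/3431 = -621856/3431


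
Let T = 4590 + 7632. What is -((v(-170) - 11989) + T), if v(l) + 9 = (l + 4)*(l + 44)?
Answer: -21140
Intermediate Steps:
v(l) = -9 + (4 + l)*(44 + l) (v(l) = -9 + (l + 4)*(l + 44) = -9 + (4 + l)*(44 + l))
T = 12222
-((v(-170) - 11989) + T) = -(((167 + (-170)**2 + 48*(-170)) - 11989) + 12222) = -(((167 + 28900 - 8160) - 11989) + 12222) = -((20907 - 11989) + 12222) = -(8918 + 12222) = -1*21140 = -21140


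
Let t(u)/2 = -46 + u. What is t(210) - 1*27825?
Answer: -27497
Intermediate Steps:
t(u) = -92 + 2*u (t(u) = 2*(-46 + u) = -92 + 2*u)
t(210) - 1*27825 = (-92 + 2*210) - 1*27825 = (-92 + 420) - 27825 = 328 - 27825 = -27497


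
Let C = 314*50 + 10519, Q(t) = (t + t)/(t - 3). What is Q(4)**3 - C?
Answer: -25707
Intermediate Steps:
Q(t) = 2*t/(-3 + t) (Q(t) = (2*t)/(-3 + t) = 2*t/(-3 + t))
C = 26219 (C = 15700 + 10519 = 26219)
Q(4)**3 - C = (2*4/(-3 + 4))**3 - 1*26219 = (2*4/1)**3 - 26219 = (2*4*1)**3 - 26219 = 8**3 - 26219 = 512 - 26219 = -25707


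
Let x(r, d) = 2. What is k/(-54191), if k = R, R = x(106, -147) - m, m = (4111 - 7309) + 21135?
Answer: 17935/54191 ≈ 0.33096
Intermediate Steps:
m = 17937 (m = -3198 + 21135 = 17937)
R = -17935 (R = 2 - 1*17937 = 2 - 17937 = -17935)
k = -17935
k/(-54191) = -17935/(-54191) = -17935*(-1/54191) = 17935/54191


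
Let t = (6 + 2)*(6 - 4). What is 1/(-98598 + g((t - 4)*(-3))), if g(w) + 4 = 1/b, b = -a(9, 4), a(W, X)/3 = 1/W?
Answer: -1/98605 ≈ -1.0141e-5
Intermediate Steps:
t = 16 (t = 8*2 = 16)
a(W, X) = 3/W
b = -⅓ (b = -3/9 = -1*⅓ = -⅓ ≈ -0.33333)
g(w) = -7 (g(w) = -4 + 1/(-⅓) = -4 - 3 = -7)
1/(-98598 + g((t - 4)*(-3))) = 1/(-98598 - 7) = 1/(-98605) = -1/98605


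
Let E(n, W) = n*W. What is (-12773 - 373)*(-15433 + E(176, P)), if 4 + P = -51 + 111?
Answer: 73315242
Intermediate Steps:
P = 56 (P = -4 + (-51 + 111) = -4 + 60 = 56)
E(n, W) = W*n
(-12773 - 373)*(-15433 + E(176, P)) = (-12773 - 373)*(-15433 + 56*176) = -13146*(-15433 + 9856) = -13146*(-5577) = 73315242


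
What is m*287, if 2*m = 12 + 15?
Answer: 7749/2 ≈ 3874.5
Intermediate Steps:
m = 27/2 (m = (12 + 15)/2 = (½)*27 = 27/2 ≈ 13.500)
m*287 = (27/2)*287 = 7749/2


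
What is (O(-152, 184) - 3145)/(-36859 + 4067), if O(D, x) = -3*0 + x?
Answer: 2961/32792 ≈ 0.090296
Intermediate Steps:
O(D, x) = x (O(D, x) = 0 + x = x)
(O(-152, 184) - 3145)/(-36859 + 4067) = (184 - 3145)/(-36859 + 4067) = -2961/(-32792) = -2961*(-1/32792) = 2961/32792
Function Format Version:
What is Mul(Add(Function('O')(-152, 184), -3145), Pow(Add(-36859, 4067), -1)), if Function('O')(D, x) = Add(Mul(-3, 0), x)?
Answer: Rational(2961, 32792) ≈ 0.090296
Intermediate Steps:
Function('O')(D, x) = x (Function('O')(D, x) = Add(0, x) = x)
Mul(Add(Function('O')(-152, 184), -3145), Pow(Add(-36859, 4067), -1)) = Mul(Add(184, -3145), Pow(Add(-36859, 4067), -1)) = Mul(-2961, Pow(-32792, -1)) = Mul(-2961, Rational(-1, 32792)) = Rational(2961, 32792)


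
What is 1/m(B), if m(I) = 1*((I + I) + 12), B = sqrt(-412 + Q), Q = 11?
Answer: 3/437 - I*sqrt(401)/874 ≈ 0.006865 - 0.022912*I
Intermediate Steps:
B = I*sqrt(401) (B = sqrt(-412 + 11) = sqrt(-401) = I*sqrt(401) ≈ 20.025*I)
m(I) = 12 + 2*I (m(I) = 1*(2*I + 12) = 1*(12 + 2*I) = 12 + 2*I)
1/m(B) = 1/(12 + 2*(I*sqrt(401))) = 1/(12 + 2*I*sqrt(401))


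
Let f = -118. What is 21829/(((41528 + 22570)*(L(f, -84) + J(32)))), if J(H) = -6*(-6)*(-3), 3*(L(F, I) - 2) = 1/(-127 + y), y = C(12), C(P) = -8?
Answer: -327435/101918194 ≈ -0.0032127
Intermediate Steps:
y = -8
L(F, I) = 809/405 (L(F, I) = 2 + 1/(3*(-127 - 8)) = 2 + (1/3)/(-135) = 2 + (1/3)*(-1/135) = 2 - 1/405 = 809/405)
J(H) = -108 (J(H) = 36*(-3) = -108)
21829/(((41528 + 22570)*(L(f, -84) + J(32)))) = 21829/(((41528 + 22570)*(809/405 - 108))) = 21829/((64098*(-42931/405))) = 21829/(-101918194/15) = 21829*(-15/101918194) = -327435/101918194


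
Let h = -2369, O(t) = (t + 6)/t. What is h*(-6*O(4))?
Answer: 35535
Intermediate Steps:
O(t) = (6 + t)/t
h*(-6*O(4)) = -(-14214)*(6 + 4)/4 = -(-14214)*(1/4)*10 = -(-14214)*5/2 = -2369*(-15) = 35535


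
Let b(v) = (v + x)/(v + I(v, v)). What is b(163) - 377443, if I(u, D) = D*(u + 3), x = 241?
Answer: -10274375499/27221 ≈ -3.7744e+5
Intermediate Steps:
I(u, D) = D*(3 + u)
b(v) = (241 + v)/(v + v*(3 + v)) (b(v) = (v + 241)/(v + v*(3 + v)) = (241 + v)/(v + v*(3 + v)))
b(163) - 377443 = (241 + 163)/(163*(4 + 163)) - 377443 = (1/163)*404/167 - 377443 = (1/163)*(1/167)*404 - 377443 = 404/27221 - 377443 = -10274375499/27221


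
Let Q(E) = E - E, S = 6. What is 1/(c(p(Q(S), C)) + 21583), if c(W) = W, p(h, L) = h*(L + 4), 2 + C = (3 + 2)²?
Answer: 1/21583 ≈ 4.6333e-5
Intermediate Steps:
Q(E) = 0
C = 23 (C = -2 + (3 + 2)² = -2 + 5² = -2 + 25 = 23)
p(h, L) = h*(4 + L)
1/(c(p(Q(S), C)) + 21583) = 1/(0*(4 + 23) + 21583) = 1/(0*27 + 21583) = 1/(0 + 21583) = 1/21583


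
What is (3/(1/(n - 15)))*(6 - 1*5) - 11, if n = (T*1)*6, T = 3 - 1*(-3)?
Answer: 52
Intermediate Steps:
T = 6 (T = 3 + 3 = 6)
n = 36 (n = (6*1)*6 = 6*6 = 36)
(3/(1/(n - 15)))*(6 - 1*5) - 11 = (3/(1/(36 - 15)))*(6 - 1*5) - 11 = (3/(1/21))*(6 - 5) - 11 = (3/(1/21))*1 - 11 = (3*21)*1 - 11 = 63*1 - 11 = 63 - 11 = 52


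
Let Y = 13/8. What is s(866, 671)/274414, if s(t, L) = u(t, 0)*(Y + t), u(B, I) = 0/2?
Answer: 0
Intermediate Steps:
Y = 13/8 (Y = 13*(1/8) = 13/8 ≈ 1.6250)
u(B, I) = 0 (u(B, I) = 0*(1/2) = 0)
s(t, L) = 0 (s(t, L) = 0*(13/8 + t) = 0)
s(866, 671)/274414 = 0/274414 = 0*(1/274414) = 0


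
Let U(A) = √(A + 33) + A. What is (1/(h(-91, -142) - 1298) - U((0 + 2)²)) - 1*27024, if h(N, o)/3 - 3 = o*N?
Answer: -1012928355/37477 - √37 ≈ -27034.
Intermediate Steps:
h(N, o) = 9 + 3*N*o (h(N, o) = 9 + 3*(o*N) = 9 + 3*(N*o) = 9 + 3*N*o)
U(A) = A + √(33 + A) (U(A) = √(33 + A) + A = A + √(33 + A))
(1/(h(-91, -142) - 1298) - U((0 + 2)²)) - 1*27024 = (1/((9 + 3*(-91)*(-142)) - 1298) - ((0 + 2)² + √(33 + (0 + 2)²))) - 1*27024 = (1/((9 + 38766) - 1298) - (2² + √(33 + 2²))) - 27024 = (1/(38775 - 1298) - (4 + √(33 + 4))) - 27024 = (1/37477 - (4 + √37)) - 27024 = (1/37477 + (-4 - √37)) - 27024 = (-149907/37477 - √37) - 27024 = -1012928355/37477 - √37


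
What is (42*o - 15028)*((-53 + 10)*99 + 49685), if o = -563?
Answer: -1756882472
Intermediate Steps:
(42*o - 15028)*((-53 + 10)*99 + 49685) = (42*(-563) - 15028)*((-53 + 10)*99 + 49685) = (-23646 - 15028)*(-43*99 + 49685) = -38674*(-4257 + 49685) = -38674*45428 = -1756882472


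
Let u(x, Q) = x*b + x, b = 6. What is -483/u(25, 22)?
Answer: -69/25 ≈ -2.7600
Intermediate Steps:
u(x, Q) = 7*x (u(x, Q) = x*6 + x = 6*x + x = 7*x)
-483/u(25, 22) = -483/(7*25) = -483/175 = -483*1/175 = -69/25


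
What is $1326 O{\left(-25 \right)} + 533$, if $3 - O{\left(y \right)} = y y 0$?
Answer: $4511$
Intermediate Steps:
$O{\left(y \right)} = 3$ ($O{\left(y \right)} = 3 - y y 0 = 3 - y^{2} \cdot 0 = 3 - 0 = 3 + 0 = 3$)
$1326 O{\left(-25 \right)} + 533 = 1326 \cdot 3 + 533 = 3978 + 533 = 4511$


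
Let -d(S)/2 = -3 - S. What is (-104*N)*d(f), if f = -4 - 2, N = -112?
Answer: -69888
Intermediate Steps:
f = -6
d(S) = 6 + 2*S (d(S) = -2*(-3 - S) = 6 + 2*S)
(-104*N)*d(f) = (-104*(-112))*(6 + 2*(-6)) = 11648*(6 - 12) = 11648*(-6) = -69888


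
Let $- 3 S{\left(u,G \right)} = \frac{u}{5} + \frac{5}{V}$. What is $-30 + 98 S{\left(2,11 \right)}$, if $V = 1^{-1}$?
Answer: $- \frac{1032}{5} \approx -206.4$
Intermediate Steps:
$V = 1$
$S{\left(u,G \right)} = - \frac{5}{3} - \frac{u}{15}$ ($S{\left(u,G \right)} = - \frac{\frac{u}{5} + \frac{5}{1}}{3} = - \frac{u \frac{1}{5} + 5 \cdot 1}{3} = - \frac{\frac{u}{5} + 5}{3} = - \frac{5 + \frac{u}{5}}{3} = - \frac{5}{3} - \frac{u}{15}$)
$-30 + 98 S{\left(2,11 \right)} = -30 + 98 \left(- \frac{5}{3} - \frac{2}{15}\right) = -30 + 98 \left(- \frac{9}{5}\right) = -30 - \frac{882}{5} = - \frac{1032}{5}$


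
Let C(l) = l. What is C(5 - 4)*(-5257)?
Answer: -5257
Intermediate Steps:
C(5 - 4)*(-5257) = (5 - 4)*(-5257) = 1*(-5257) = -5257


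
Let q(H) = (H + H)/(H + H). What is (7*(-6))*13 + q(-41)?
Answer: -545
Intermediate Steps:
q(H) = 1 (q(H) = (2*H)/((2*H)) = (2*H)*(1/(2*H)) = 1)
(7*(-6))*13 + q(-41) = (7*(-6))*13 + 1 = -42*13 + 1 = -546 + 1 = -545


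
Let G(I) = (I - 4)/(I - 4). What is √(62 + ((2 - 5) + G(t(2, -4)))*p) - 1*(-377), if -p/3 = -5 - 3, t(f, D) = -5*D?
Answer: 377 + √14 ≈ 380.74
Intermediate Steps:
G(I) = 1 (G(I) = (-4 + I)/(-4 + I) = 1)
p = 24 (p = -3*(-5 - 3) = -3*(-8) = 24)
√(62 + ((2 - 5) + G(t(2, -4)))*p) - 1*(-377) = √(62 + ((2 - 5) + 1)*24) - 1*(-377) = √(62 + (-3 + 1)*24) + 377 = √(62 - 2*24) + 377 = √(62 - 48) + 377 = √14 + 377 = 377 + √14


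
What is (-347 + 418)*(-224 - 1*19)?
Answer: -17253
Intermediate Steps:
(-347 + 418)*(-224 - 1*19) = 71*(-224 - 19) = 71*(-243) = -17253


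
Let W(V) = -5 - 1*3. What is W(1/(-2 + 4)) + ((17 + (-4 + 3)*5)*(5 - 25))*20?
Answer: -4808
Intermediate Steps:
W(V) = -8 (W(V) = -5 - 3 = -8)
W(1/(-2 + 4)) + ((17 + (-4 + 3)*5)*(5 - 25))*20 = -8 + ((17 + (-4 + 3)*5)*(5 - 25))*20 = -8 + ((17 - 1*5)*(-20))*20 = -8 + ((17 - 5)*(-20))*20 = -8 + (12*(-20))*20 = -8 - 240*20 = -8 - 4800 = -4808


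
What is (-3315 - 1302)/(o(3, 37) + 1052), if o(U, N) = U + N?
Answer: -1539/364 ≈ -4.2280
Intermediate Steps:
o(U, N) = N + U
(-3315 - 1302)/(o(3, 37) + 1052) = (-3315 - 1302)/((37 + 3) + 1052) = -4617/(40 + 1052) = -4617/1092 = -4617*1/1092 = -1539/364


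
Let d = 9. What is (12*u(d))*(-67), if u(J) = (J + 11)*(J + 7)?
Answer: -257280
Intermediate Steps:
u(J) = (7 + J)*(11 + J) (u(J) = (11 + J)*(7 + J) = (7 + J)*(11 + J))
(12*u(d))*(-67) = (12*(77 + 9**2 + 18*9))*(-67) = (12*(77 + 81 + 162))*(-67) = (12*320)*(-67) = 3840*(-67) = -257280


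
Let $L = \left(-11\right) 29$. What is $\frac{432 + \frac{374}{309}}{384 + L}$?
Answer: $\frac{133862}{20085} \approx 6.6648$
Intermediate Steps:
$L = -319$
$\frac{432 + \frac{374}{309}}{384 + L} = \frac{432 + \frac{374}{309}}{384 - 319} = \frac{432 + 374 \cdot \frac{1}{309}}{65} = \left(432 + \frac{374}{309}\right) \frac{1}{65} = \frac{133862}{309} \cdot \frac{1}{65} = \frac{133862}{20085}$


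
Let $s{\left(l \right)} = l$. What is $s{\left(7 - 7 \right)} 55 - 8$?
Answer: $-8$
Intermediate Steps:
$s{\left(7 - 7 \right)} 55 - 8 = \left(7 - 7\right) 55 - 8 = 0 \cdot 55 - 8 = 0 - 8 = -8$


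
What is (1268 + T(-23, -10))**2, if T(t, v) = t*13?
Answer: 938961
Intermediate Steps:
T(t, v) = 13*t
(1268 + T(-23, -10))**2 = (1268 + 13*(-23))**2 = (1268 - 299)**2 = 969**2 = 938961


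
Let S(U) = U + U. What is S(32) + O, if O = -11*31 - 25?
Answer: -302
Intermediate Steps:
S(U) = 2*U
O = -366 (O = -341 - 25 = -366)
S(32) + O = 2*32 - 366 = 64 - 366 = -302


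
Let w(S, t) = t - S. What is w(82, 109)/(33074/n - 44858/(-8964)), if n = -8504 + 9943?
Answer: 174139146/180512999 ≈ 0.96469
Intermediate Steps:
n = 1439
w(82, 109)/(33074/n - 44858/(-8964)) = (109 - 1*82)/(33074/1439 - 44858/(-8964)) = (109 - 82)/(33074*(1/1439) - 44858*(-1/8964)) = 27/(33074/1439 + 22429/4482) = 27/(180512999/6449598) = 27*(6449598/180512999) = 174139146/180512999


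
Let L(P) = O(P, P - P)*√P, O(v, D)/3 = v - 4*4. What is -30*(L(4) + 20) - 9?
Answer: 1551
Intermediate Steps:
O(v, D) = -48 + 3*v (O(v, D) = 3*(v - 4*4) = 3*(v - 16) = 3*(-16 + v) = -48 + 3*v)
L(P) = √P*(-48 + 3*P) (L(P) = (-48 + 3*P)*√P = √P*(-48 + 3*P))
-30*(L(4) + 20) - 9 = -30*(3*√4*(-16 + 4) + 20) - 9 = -30*(3*2*(-12) + 20) - 9 = -30*(-72 + 20) - 9 = -30*(-52) - 9 = 1560 - 9 = 1551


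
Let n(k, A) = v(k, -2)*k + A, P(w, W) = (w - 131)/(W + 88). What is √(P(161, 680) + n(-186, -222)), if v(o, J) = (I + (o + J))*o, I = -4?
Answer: I*√1700519414/16 ≈ 2577.3*I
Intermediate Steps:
P(w, W) = (-131 + w)/(88 + W)
v(o, J) = o*(-4 + J + o) (v(o, J) = (-4 + (o + J))*o = (-4 + (J + o))*o = (-4 + J + o)*o = o*(-4 + J + o))
n(k, A) = A + k²*(-6 + k) (n(k, A) = (k*(-4 - 2 + k))*k + A = (k*(-6 + k))*k + A = k²*(-6 + k) + A = A + k²*(-6 + k))
√(P(161, 680) + n(-186, -222)) = √((-131 + 161)/(88 + 680) + (-222 + (-186)²*(-6 - 186))) = √(30/768 + (-222 + 34596*(-192))) = √((1/768)*30 + (-222 - 6642432)) = √(5/128 - 6642654) = √(-850259707/128) = I*√1700519414/16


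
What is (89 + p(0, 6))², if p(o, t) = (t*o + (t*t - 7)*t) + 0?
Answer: 69169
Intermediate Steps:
p(o, t) = o*t + t*(-7 + t²) (p(o, t) = (o*t + (t² - 7)*t) + 0 = (o*t + (-7 + t²)*t) + 0 = (o*t + t*(-7 + t²)) + 0 = o*t + t*(-7 + t²))
(89 + p(0, 6))² = (89 + 6*(-7 + 0 + 6²))² = (89 + 6*(-7 + 0 + 36))² = (89 + 6*29)² = (89 + 174)² = 263² = 69169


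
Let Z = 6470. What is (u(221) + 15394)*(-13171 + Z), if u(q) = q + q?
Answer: -106117036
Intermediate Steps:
u(q) = 2*q
(u(221) + 15394)*(-13171 + Z) = (2*221 + 15394)*(-13171 + 6470) = (442 + 15394)*(-6701) = 15836*(-6701) = -106117036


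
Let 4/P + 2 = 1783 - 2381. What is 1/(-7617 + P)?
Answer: -150/1142551 ≈ -0.00013129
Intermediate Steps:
P = -1/150 (P = 4/(-2 + (1783 - 2381)) = 4/(-2 - 598) = 4/(-600) = 4*(-1/600) = -1/150 ≈ -0.0066667)
1/(-7617 + P) = 1/(-7617 - 1/150) = 1/(-1142551/150) = -150/1142551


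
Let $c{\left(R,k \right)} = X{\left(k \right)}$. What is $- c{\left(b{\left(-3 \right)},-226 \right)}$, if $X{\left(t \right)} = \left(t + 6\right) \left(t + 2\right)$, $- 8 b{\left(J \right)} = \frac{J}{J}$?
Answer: $-49280$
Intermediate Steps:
$b{\left(J \right)} = - \frac{1}{8}$ ($b{\left(J \right)} = - \frac{J \frac{1}{J}}{8} = \left(- \frac{1}{8}\right) 1 = - \frac{1}{8}$)
$X{\left(t \right)} = \left(2 + t\right) \left(6 + t\right)$ ($X{\left(t \right)} = \left(6 + t\right) \left(2 + t\right) = \left(2 + t\right) \left(6 + t\right)$)
$c{\left(R,k \right)} = 12 + k^{2} + 8 k$
$- c{\left(b{\left(-3 \right)},-226 \right)} = - (12 + \left(-226\right)^{2} + 8 \left(-226\right)) = - (12 + 51076 - 1808) = \left(-1\right) 49280 = -49280$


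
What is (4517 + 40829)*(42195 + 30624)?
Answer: 3302050374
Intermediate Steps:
(4517 + 40829)*(42195 + 30624) = 45346*72819 = 3302050374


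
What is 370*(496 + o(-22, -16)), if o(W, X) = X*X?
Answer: 278240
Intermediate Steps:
o(W, X) = X²
370*(496 + o(-22, -16)) = 370*(496 + (-16)²) = 370*(496 + 256) = 370*752 = 278240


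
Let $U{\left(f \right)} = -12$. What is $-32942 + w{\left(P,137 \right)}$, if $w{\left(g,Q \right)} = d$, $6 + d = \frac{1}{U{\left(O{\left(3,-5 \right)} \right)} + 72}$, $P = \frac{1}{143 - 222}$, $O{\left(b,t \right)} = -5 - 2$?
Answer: $- \frac{1976879}{60} \approx -32948.0$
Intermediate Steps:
$O{\left(b,t \right)} = -7$ ($O{\left(b,t \right)} = -5 - 2 = -7$)
$P = - \frac{1}{79}$ ($P = \frac{1}{-79} = - \frac{1}{79} \approx -0.012658$)
$d = - \frac{359}{60}$ ($d = -6 + \frac{1}{-12 + 72} = -6 + \frac{1}{60} = - \frac{359}{60} \approx -5.9833$)
$w{\left(g,Q \right)} = - \frac{359}{60}$
$-32942 + w{\left(P,137 \right)} = -32942 - \frac{359}{60} = - \frac{1976879}{60}$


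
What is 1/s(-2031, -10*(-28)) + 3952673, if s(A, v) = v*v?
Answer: 309889563201/78400 ≈ 3.9527e+6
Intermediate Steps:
s(A, v) = v²
1/s(-2031, -10*(-28)) + 3952673 = 1/((-10*(-28))²) + 3952673 = 1/(280²) + 3952673 = 1/78400 + 3952673 = 309889563201/78400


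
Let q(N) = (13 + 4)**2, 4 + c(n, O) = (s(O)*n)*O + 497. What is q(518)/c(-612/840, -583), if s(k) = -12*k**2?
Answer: -595/3566794151 ≈ -1.6682e-7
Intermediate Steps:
c(n, O) = 493 - 12*n*O**3 (c(n, O) = -4 + (((-12*O**2)*n)*O + 497) = -4 + ((-12*n*O**2)*O + 497) = -4 + (-12*n*O**3 + 497) = -4 + (497 - 12*n*O**3) = 493 - 12*n*O**3)
q(N) = 289 (q(N) = 17**2 = 289)
q(518)/c(-612/840, -583) = 289/(493 - 12*(-612/840)*(-583)**3) = 289/(493 - 12*(-612*1/840)*(-198155287)) = 289/(493 - 12*(-51/70)*(-198155287)) = 289/(493 - 60635517822/35) = 289/(-60635500567/35) = 289*(-35/60635500567) = -595/3566794151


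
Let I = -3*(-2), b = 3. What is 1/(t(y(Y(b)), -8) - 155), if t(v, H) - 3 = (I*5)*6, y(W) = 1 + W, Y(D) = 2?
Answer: 1/28 ≈ 0.035714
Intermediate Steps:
I = 6
t(v, H) = 183 (t(v, H) = 3 + (6*5)*6 = 3 + 30*6 = 3 + 180 = 183)
1/(t(y(Y(b)), -8) - 155) = 1/(183 - 155) = 1/28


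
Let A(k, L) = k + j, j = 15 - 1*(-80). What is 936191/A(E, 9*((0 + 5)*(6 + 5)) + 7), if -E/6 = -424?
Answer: 936191/2639 ≈ 354.75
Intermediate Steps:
E = 2544 (E = -6*(-424) = 2544)
j = 95 (j = 15 + 80 = 95)
A(k, L) = 95 + k (A(k, L) = k + 95 = 95 + k)
936191/A(E, 9*((0 + 5)*(6 + 5)) + 7) = 936191/(95 + 2544) = 936191/2639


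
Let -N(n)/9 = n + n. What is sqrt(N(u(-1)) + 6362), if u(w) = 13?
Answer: 4*sqrt(383) ≈ 78.281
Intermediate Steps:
N(n) = -18*n (N(n) = -9*(n + n) = -18*n)
sqrt(N(u(-1)) + 6362) = sqrt(-18*13 + 6362) = sqrt(-234 + 6362) = sqrt(6128) = 4*sqrt(383)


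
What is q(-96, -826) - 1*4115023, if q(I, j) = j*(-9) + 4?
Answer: -4107585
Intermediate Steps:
q(I, j) = 4 - 9*j (q(I, j) = -9*j + 4 = 4 - 9*j)
q(-96, -826) - 1*4115023 = (4 - 9*(-826)) - 1*4115023 = (4 + 7434) - 4115023 = 7438 - 4115023 = -4107585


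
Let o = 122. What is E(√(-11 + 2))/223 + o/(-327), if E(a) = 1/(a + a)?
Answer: -122/327 - I/1338 ≈ -0.37309 - 0.00074738*I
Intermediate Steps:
E(a) = 1/(2*a)
E(√(-11 + 2))/223 + o/(-327) = (1/(2*(√(-11 + 2))))/223 + 122/(-327) = (1/(2*(√(-9))))*(1/223) + 122*(-1/327) = (1/(2*((3*I))))*(1/223) - 122/327 = ((-I/3)/2)*(1/223) - 122/327 = -I/6*(1/223) - 122/327 = -I/1338 - 122/327 = -122/327 - I/1338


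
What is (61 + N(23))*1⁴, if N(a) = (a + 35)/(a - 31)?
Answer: 215/4 ≈ 53.750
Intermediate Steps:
N(a) = (35 + a)/(-31 + a)
(61 + N(23))*1⁴ = (61 + (35 + 23)/(-31 + 23))*1⁴ = (61 + 58/(-8))*1 = (61 - ⅛*58)*1 = (61 - 29/4)*1 = (215/4)*1 = 215/4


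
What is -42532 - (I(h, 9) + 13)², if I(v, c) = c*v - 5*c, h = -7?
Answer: -51557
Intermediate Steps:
I(v, c) = -5*c + c*v
-42532 - (I(h, 9) + 13)² = -42532 - (9*(-5 - 7) + 13)² = -42532 - (9*(-12) + 13)² = -42532 - (-108 + 13)² = -42532 - 1*(-95)² = -42532 - 1*9025 = -42532 - 9025 = -51557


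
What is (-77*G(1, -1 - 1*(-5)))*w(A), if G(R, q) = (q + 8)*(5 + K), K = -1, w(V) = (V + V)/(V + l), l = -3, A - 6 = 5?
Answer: -10164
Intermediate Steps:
A = 11 (A = 6 + 5 = 11)
w(V) = 2*V/(-3 + V) (w(V) = (V + V)/(V - 3) = (2*V)/(-3 + V) = 2*V/(-3 + V))
G(R, q) = 32 + 4*q (G(R, q) = (q + 8)*(5 - 1) = (8 + q)*4 = 32 + 4*q)
(-77*G(1, -1 - 1*(-5)))*w(A) = (-77*(32 + 4*(-1 - 1*(-5))))*(2*11/(-3 + 11)) = (-77*(32 + 4*(-1 + 5)))*(2*11/8) = (-77*(32 + 4*4))*(2*11*(⅛)) = -77*(32 + 16)*(11/4) = -77*48*(11/4) = -3696*11/4 = -10164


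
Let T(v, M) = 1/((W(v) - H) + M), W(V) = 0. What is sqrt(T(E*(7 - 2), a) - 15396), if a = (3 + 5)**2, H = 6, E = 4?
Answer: I*sqrt(51792086)/58 ≈ 124.08*I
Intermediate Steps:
a = 64 (a = 8**2 = 64)
T(v, M) = 1/(-6 + M) (T(v, M) = 1/((0 - 1*6) + M) = 1/((0 - 6) + M) = 1/(-6 + M))
sqrt(T(E*(7 - 2), a) - 15396) = sqrt(1/(-6 + 64) - 15396) = sqrt(1/58 - 15396) = sqrt(-892967/58) = I*sqrt(51792086)/58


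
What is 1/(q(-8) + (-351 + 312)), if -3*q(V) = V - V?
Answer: -1/39 ≈ -0.025641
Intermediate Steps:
q(V) = 0 (q(V) = -(V - V)/3 = -⅓*0 = 0)
1/(q(-8) + (-351 + 312)) = 1/(0 + (-351 + 312)) = 1/(0 - 39) = 1/(-39) = -1/39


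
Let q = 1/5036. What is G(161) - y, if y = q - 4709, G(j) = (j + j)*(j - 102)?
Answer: 119388451/5036 ≈ 23707.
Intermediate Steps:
G(j) = 2*j*(-102 + j) (G(j) = (2*j)*(-102 + j) = 2*j*(-102 + j))
q = 1/5036 ≈ 0.00019857
y = -23714523/5036 (y = 1/5036 - 4709 = -23714523/5036 ≈ -4709.0)
G(161) - y = 2*161*(-102 + 161) - 1*(-23714523/5036) = 2*161*59 + 23714523/5036 = 18998 + 23714523/5036 = 119388451/5036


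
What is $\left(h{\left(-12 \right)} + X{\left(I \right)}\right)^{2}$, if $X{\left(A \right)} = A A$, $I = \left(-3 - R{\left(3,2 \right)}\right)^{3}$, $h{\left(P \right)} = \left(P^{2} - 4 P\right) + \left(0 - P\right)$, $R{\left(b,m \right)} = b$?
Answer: $2195859600$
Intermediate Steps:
$h{\left(P \right)} = P^{2} - 5 P$ ($h{\left(P \right)} = \left(P^{2} - 4 P\right) - P = P^{2} - 5 P$)
$I = -216$ ($I = \left(-3 - 3\right)^{3} = \left(-6\right)^{3} = -216$)
$X{\left(A \right)} = A^{2}$
$\left(h{\left(-12 \right)} + X{\left(I \right)}\right)^{2} = \left(- 12 \left(-5 - 12\right) + \left(-216\right)^{2}\right)^{2} = \left(\left(-12\right) \left(-17\right) + 46656\right)^{2} = \left(204 + 46656\right)^{2} = 46860^{2} = 2195859600$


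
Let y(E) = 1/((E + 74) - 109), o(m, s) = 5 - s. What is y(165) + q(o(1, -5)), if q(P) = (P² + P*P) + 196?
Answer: 51481/130 ≈ 396.01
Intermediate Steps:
y(E) = 1/(-35 + E) (y(E) = 1/((74 + E) - 109) = 1/(-35 + E))
q(P) = 196 + 2*P² (q(P) = (P² + P²) + 196 = 2*P² + 196 = 196 + 2*P²)
y(165) + q(o(1, -5)) = 1/(-35 + 165) + (196 + 2*(5 - 1*(-5))²) = 1/130 + (196 + 2*(5 + 5)²) = 1/130 + (196 + 2*10²) = 1/130 + (196 + 2*100) = 1/130 + (196 + 200) = 1/130 + 396 = 51481/130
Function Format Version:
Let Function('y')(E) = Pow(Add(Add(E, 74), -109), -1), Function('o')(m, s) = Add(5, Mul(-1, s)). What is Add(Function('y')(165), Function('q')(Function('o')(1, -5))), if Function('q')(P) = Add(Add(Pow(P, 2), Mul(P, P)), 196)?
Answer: Rational(51481, 130) ≈ 396.01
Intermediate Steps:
Function('y')(E) = Pow(Add(-35, E), -1) (Function('y')(E) = Pow(Add(Add(74, E), -109), -1) = Pow(Add(-35, E), -1))
Function('q')(P) = Add(196, Mul(2, Pow(P, 2))) (Function('q')(P) = Add(Add(Pow(P, 2), Pow(P, 2)), 196) = Add(Mul(2, Pow(P, 2)), 196) = Add(196, Mul(2, Pow(P, 2))))
Add(Function('y')(165), Function('q')(Function('o')(1, -5))) = Add(Pow(Add(-35, 165), -1), Add(196, Mul(2, Pow(Add(5, Mul(-1, -5)), 2)))) = Add(Pow(130, -1), Add(196, Mul(2, Pow(Add(5, 5), 2)))) = Add(Rational(1, 130), Add(196, Mul(2, Pow(10, 2)))) = Add(Rational(1, 130), Add(196, Mul(2, 100))) = Add(Rational(1, 130), Add(196, 200)) = Add(Rational(1, 130), 396) = Rational(51481, 130)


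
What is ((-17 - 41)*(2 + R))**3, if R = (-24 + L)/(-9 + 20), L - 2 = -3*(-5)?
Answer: -658503000/1331 ≈ -4.9474e+5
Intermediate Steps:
L = 17 (L = 2 - 3*(-5) = 2 + 15 = 17)
R = -7/11 (R = (-24 + 17)/(-9 + 20) = -7/11 ≈ -0.63636)
((-17 - 41)*(2 + R))**3 = ((-17 - 41)*(2 - 7/11))**3 = (-58*15/11)**3 = (-870/11)**3 = -658503000/1331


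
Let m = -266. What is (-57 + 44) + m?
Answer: -279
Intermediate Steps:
(-57 + 44) + m = (-57 + 44) - 266 = -13 - 266 = -279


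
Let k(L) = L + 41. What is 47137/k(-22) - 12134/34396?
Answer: 810546853/326762 ≈ 2480.5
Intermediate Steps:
k(L) = 41 + L
47137/k(-22) - 12134/34396 = 47137/(41 - 22) - 12134/34396 = 47137/19 - 12134*1/34396 = 47137*(1/19) - 6067/17198 = 47137/19 - 6067/17198 = 810546853/326762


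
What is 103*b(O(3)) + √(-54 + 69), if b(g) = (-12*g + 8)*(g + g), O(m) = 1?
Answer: -824 + √15 ≈ -820.13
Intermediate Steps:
b(g) = 2*g*(8 - 12*g) (b(g) = (8 - 12*g)*(2*g) = 2*g*(8 - 12*g))
103*b(O(3)) + √(-54 + 69) = 103*(8*1*(2 - 3*1)) + √(-54 + 69) = 103*(8*1*(2 - 3)) + √15 = 103*(8*1*(-1)) + √15 = 103*(-8) + √15 = -824 + √15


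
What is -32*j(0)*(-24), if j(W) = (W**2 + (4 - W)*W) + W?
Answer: 0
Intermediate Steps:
j(W) = W + W**2 + W*(4 - W) (j(W) = (W**2 + W*(4 - W)) + W = W + W**2 + W*(4 - W))
-32*j(0)*(-24) = -160*0*(-24) = -32*0*(-24) = 0*(-24) = 0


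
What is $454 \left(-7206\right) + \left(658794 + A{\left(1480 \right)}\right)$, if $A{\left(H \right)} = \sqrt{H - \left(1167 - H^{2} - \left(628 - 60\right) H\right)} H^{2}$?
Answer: $-2612730 + 85425600 \sqrt{1993} \approx 3.811 \cdot 10^{9}$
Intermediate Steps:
$A{\left(H \right)} = H^{2} \sqrt{-1167 + H^{2} + 569 H}$ ($A{\left(H \right)} = \sqrt{H - \left(1167 - H^{2} - 568 H\right)} H^{2} = \sqrt{H + \left(-1167 + H^{2} + 568 H\right)} H^{2} = \sqrt{-1167 + H^{2} + 569 H} H^{2} = H^{2} \sqrt{-1167 + H^{2} + 569 H}$)
$454 \left(-7206\right) + \left(658794 + A{\left(1480 \right)}\right) = 454 \left(-7206\right) + \left(658794 + 1480^{2} \sqrt{-1167 + 1480^{2} + 569 \cdot 1480}\right) = -3271524 + \left(658794 + 2190400 \sqrt{-1167 + 2190400 + 842120}\right) = -3271524 + \left(658794 + 2190400 \sqrt{3031353}\right) = -3271524 + \left(658794 + 2190400 \cdot 39 \sqrt{1993}\right) = -3271524 + \left(658794 + 85425600 \sqrt{1993}\right) = -2612730 + 85425600 \sqrt{1993}$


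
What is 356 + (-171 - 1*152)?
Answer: 33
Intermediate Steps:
356 + (-171 - 1*152) = 356 + (-171 - 152) = 356 - 323 = 33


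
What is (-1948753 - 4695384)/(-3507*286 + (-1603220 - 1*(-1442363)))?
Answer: 6644137/1163859 ≈ 5.7087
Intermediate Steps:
(-1948753 - 4695384)/(-3507*286 + (-1603220 - 1*(-1442363))) = -6644137/(-1003002 + (-1603220 + 1442363)) = -6644137/(-1003002 - 160857) = -6644137/(-1163859) = -6644137*(-1/1163859) = 6644137/1163859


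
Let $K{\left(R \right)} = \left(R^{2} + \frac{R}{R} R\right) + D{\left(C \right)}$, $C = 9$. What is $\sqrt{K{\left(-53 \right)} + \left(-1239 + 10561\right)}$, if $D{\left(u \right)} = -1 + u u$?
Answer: $\sqrt{12158} \approx 110.26$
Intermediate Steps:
$D{\left(u \right)} = -1 + u^{2}$
$K{\left(R \right)} = 80 + R + R^{2}$ ($K{\left(R \right)} = \left(R^{2} + \frac{R}{R} R\right) - \left(1 - 9^{2}\right) = \left(R^{2} + 1 R\right) + \left(-1 + 81\right) = \left(R^{2} + R\right) + 80 = \left(R + R^{2}\right) + 80 = 80 + R + R^{2}$)
$\sqrt{K{\left(-53 \right)} + \left(-1239 + 10561\right)} = \sqrt{\left(80 - 53 + \left(-53\right)^{2}\right) + \left(-1239 + 10561\right)} = \sqrt{\left(80 - 53 + 2809\right) + 9322} = \sqrt{2836 + 9322} = \sqrt{12158}$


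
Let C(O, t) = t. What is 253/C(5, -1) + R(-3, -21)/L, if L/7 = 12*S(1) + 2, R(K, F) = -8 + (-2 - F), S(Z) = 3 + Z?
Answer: -88539/350 ≈ -252.97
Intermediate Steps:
R(K, F) = -10 - F
L = 350 (L = 7*(12*(3 + 1) + 2) = 7*(12*4 + 2) = 7*(48 + 2) = 7*50 = 350)
253/C(5, -1) + R(-3, -21)/L = 253/(-1) + (-10 - 1*(-21))/350 = 253*(-1) + (-10 + 21)*(1/350) = -253 + 11*(1/350) = -253 + 11/350 = -88539/350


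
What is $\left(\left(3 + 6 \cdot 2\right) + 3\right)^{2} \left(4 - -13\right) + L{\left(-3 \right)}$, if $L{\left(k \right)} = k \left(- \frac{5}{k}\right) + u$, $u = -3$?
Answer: $5500$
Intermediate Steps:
$L{\left(k \right)} = -8$ ($L{\left(k \right)} = k \left(- \frac{5}{k}\right) - 3 = -5 - 3 = -8$)
$\left(\left(3 + 6 \cdot 2\right) + 3\right)^{2} \left(4 - -13\right) + L{\left(-3 \right)} = \left(\left(3 + 6 \cdot 2\right) + 3\right)^{2} \left(4 - -13\right) - 8 = \left(\left(3 + 12\right) + 3\right)^{2} \left(4 + 13\right) - 8 = \left(15 + 3\right)^{2} \cdot 17 - 8 = 18^{2} \cdot 17 - 8 = 324 \cdot 17 - 8 = 5508 - 8 = 5500$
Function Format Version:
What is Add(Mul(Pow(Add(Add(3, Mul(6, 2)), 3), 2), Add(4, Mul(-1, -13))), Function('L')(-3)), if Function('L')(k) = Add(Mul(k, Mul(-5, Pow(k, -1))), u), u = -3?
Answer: 5500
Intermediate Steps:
Function('L')(k) = -8 (Function('L')(k) = Add(Mul(k, Mul(-5, Pow(k, -1))), -3) = Add(-5, -3) = -8)
Add(Mul(Pow(Add(Add(3, Mul(6, 2)), 3), 2), Add(4, Mul(-1, -13))), Function('L')(-3)) = Add(Mul(Pow(Add(Add(3, Mul(6, 2)), 3), 2), Add(4, Mul(-1, -13))), -8) = Add(Mul(Pow(Add(Add(3, 12), 3), 2), Add(4, 13)), -8) = Add(Mul(Pow(Add(15, 3), 2), 17), -8) = Add(Mul(Pow(18, 2), 17), -8) = Add(Mul(324, 17), -8) = Add(5508, -8) = 5500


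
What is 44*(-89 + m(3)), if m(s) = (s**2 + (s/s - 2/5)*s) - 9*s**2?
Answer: -35024/5 ≈ -7004.8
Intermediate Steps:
m(s) = -8*s**2 + 3*s/5 (m(s) = (s**2 + (1 - 2*1/5)*s) - 9*s**2 = (s**2 + (1 - 2/5)*s) - 9*s**2 = (s**2 + 3*s/5) - 9*s**2 = -8*s**2 + 3*s/5)
44*(-89 + m(3)) = 44*(-89 + (1/5)*3*(3 - 40*3)) = 44*(-89 + (1/5)*3*(3 - 120)) = 44*(-89 + (1/5)*3*(-117)) = 44*(-89 - 351/5) = 44*(-796/5) = -35024/5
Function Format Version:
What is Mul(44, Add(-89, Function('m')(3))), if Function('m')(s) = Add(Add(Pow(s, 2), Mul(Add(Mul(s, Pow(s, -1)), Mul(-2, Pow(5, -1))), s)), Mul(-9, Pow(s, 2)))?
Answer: Rational(-35024, 5) ≈ -7004.8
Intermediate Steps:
Function('m')(s) = Add(Mul(-8, Pow(s, 2)), Mul(Rational(3, 5), s)) (Function('m')(s) = Add(Add(Pow(s, 2), Mul(Add(1, Mul(-2, Rational(1, 5))), s)), Mul(-9, Pow(s, 2))) = Add(Add(Pow(s, 2), Mul(Add(1, Rational(-2, 5)), s)), Mul(-9, Pow(s, 2))) = Add(Add(Pow(s, 2), Mul(Rational(3, 5), s)), Mul(-9, Pow(s, 2))) = Add(Mul(-8, Pow(s, 2)), Mul(Rational(3, 5), s)))
Mul(44, Add(-89, Function('m')(3))) = Mul(44, Add(-89, Mul(Rational(1, 5), 3, Add(3, Mul(-40, 3))))) = Mul(44, Add(-89, Mul(Rational(1, 5), 3, Add(3, -120)))) = Mul(44, Add(-89, Mul(Rational(1, 5), 3, -117))) = Mul(44, Add(-89, Rational(-351, 5))) = Mul(44, Rational(-796, 5)) = Rational(-35024, 5)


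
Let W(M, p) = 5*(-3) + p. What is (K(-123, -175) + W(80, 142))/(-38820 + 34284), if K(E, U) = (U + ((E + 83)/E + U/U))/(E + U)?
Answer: -167015/5937948 ≈ -0.028127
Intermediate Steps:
K(E, U) = (1 + U + (83 + E)/E)/(E + U) (K(E, U) = (U + ((83 + E)/E + 1))/(E + U) = (U + (1 + (83 + E)/E))/(E + U) = (1 + U + (83 + E)/E)/(E + U))
W(M, p) = -15 + p
(K(-123, -175) + W(80, 142))/(-38820 + 34284) = ((83 + 2*(-123) - 123*(-175))/((-123)*(-123 - 175)) + (-15 + 142))/(-38820 + 34284) = (-1/123*(83 - 246 + 21525)/(-298) + 127)/(-4536) = (-1/123*(-1/298)*21362 + 127)*(-1/4536) = (10681/18327 + 127)*(-1/4536) = (2338210/18327)*(-1/4536) = -167015/5937948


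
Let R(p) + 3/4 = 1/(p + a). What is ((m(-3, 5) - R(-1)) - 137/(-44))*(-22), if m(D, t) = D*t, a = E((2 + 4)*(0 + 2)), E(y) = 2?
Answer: 267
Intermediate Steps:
a = 2
R(p) = -¾ + 1/(2 + p) (R(p) = -¾ + 1/(p + 2) = -¾ + 1/(2 + p))
((m(-3, 5) - R(-1)) - 137/(-44))*(-22) = ((-3*5 - (-2 - 3*(-1))/(4*(2 - 1))) - 137/(-44))*(-22) = ((-15 - (-2 + 3)/(4*1)) - 137*(-1/44))*(-22) = ((-15 - 1/4) + 137/44)*(-22) = ((-15 - 1*¼) + 137/44)*(-22) = ((-15 - ¼) + 137/44)*(-22) = (-61/4 + 137/44)*(-22) = -267/22*(-22) = 267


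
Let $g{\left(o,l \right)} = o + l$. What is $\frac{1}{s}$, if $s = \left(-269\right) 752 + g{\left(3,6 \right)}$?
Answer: $- \frac{1}{202279} \approx -4.9437 \cdot 10^{-6}$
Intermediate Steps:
$g{\left(o,l \right)} = l + o$
$s = -202279$ ($s = \left(-269\right) 752 + \left(6 + 3\right) = -202288 + 9 = -202279$)
$\frac{1}{s} = \frac{1}{-202279} = - \frac{1}{202279}$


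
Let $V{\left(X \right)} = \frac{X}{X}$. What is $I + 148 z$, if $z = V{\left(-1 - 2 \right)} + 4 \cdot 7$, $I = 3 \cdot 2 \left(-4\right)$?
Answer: $4268$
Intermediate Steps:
$I = -24$ ($I = 6 \left(-4\right) = -24$)
$V{\left(X \right)} = 1$
$z = 29$ ($z = 1 + 4 \cdot 7 = 1 + 28 = 29$)
$I + 148 z = -24 + 148 \cdot 29 = -24 + 4292 = 4268$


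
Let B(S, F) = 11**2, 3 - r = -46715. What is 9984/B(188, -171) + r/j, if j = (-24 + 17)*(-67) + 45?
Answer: 5392327/31097 ≈ 173.40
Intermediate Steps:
r = 46718 (r = 3 - 1*(-46715) = 3 + 46715 = 46718)
B(S, F) = 121
j = 514 (j = -7*(-67) + 45 = 469 + 45 = 514)
9984/B(188, -171) + r/j = 9984/121 + 46718/514 = 9984*(1/121) + 46718*(1/514) = 9984/121 + 23359/257 = 5392327/31097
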